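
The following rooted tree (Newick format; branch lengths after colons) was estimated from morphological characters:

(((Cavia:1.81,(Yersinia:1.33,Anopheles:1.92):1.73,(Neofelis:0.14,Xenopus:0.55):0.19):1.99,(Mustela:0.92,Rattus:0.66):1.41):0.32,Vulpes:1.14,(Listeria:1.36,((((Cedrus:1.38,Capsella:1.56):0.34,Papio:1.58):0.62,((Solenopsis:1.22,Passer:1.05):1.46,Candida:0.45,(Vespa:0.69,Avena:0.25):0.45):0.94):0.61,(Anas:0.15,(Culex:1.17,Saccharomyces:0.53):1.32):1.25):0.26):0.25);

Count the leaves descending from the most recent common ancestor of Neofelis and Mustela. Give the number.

7

The MRCA of Neofelis and Mustela is the node subtending ((Cavia,(Yersinia,Anopheles),(Neofelis,Xenopus)),(Mustela,Rattus)).
That clade contains 7 terminal taxa: Anopheles, Cavia, Mustela, Neofelis, Rattus, Xenopus, Yersinia.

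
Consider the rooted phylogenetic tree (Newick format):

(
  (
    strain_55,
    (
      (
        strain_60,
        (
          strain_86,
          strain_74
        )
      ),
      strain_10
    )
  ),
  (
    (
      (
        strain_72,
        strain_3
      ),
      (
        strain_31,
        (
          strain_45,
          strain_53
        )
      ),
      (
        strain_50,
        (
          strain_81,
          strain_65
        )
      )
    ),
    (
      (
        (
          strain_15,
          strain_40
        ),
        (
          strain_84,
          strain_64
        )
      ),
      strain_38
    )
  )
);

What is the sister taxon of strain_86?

strain_86 attaches to the tree at the node subtending (strain_86,strain_74).
The other lineage descending from that same node — the sister group — is the single tip strain_74.

strain_74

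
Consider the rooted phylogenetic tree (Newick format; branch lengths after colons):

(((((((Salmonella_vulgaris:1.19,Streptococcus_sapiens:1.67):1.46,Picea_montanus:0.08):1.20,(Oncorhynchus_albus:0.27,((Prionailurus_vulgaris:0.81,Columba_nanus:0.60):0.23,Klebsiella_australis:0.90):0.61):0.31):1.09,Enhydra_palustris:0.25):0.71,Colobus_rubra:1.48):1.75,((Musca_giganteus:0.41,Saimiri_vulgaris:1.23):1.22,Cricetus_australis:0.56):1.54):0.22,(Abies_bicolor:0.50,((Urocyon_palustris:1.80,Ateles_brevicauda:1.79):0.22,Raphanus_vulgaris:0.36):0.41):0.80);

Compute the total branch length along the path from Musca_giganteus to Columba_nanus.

The path runs Musca_giganteus → … → MRCA → … → Columba_nanus; the MRCA is the node subtending ((((((Salmonella_vulgaris,Streptococcus_sapiens),Picea_montanus),(Oncorhynchus_albus,((Prionailurus_vulgaris,Columba_nanus),Klebsiella_australis))),Enhydra_palustris),Colobus_rubra),((Musca_giganteus,Saimiri_vulgaris),Cricetus_australis)).
Branch lengths along that path: 0.41 + 1.22 + 1.54 + 1.75 + 0.71 + 1.09 + 0.31 + 0.61 + 0.23 + 0.60 = 8.47.

8.47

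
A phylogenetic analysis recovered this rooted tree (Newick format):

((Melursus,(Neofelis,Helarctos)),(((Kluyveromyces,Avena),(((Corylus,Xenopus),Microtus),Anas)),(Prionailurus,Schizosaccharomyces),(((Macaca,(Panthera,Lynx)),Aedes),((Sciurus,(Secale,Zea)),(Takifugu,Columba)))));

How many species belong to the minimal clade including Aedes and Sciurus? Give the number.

9

The MRCA of Aedes and Sciurus is the node subtending (((Macaca,(Panthera,Lynx)),Aedes),((Sciurus,(Secale,Zea)),(Takifugu,Columba))).
That clade contains 9 terminal taxa: Aedes, Columba, Lynx, Macaca, Panthera, Sciurus, Secale, Takifugu, Zea.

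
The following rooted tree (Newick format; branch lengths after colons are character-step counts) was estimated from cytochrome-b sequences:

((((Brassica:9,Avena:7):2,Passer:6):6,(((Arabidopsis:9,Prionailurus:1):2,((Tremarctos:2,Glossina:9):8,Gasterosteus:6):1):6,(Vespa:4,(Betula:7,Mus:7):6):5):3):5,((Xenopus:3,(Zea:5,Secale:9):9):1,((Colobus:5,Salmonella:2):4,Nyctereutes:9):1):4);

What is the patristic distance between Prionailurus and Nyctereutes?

The path runs Prionailurus → … → MRCA → … → Nyctereutes; the MRCA is the root of the tree.
Branch lengths along that path: 1 + 2 + 6 + 3 + 5 + 4 + 1 + 9 = 31.

31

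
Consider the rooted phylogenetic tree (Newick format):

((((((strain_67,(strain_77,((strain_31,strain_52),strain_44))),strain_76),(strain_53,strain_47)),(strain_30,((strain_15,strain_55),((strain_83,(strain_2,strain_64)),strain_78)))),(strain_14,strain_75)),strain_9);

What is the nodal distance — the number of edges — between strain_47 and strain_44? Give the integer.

7

The MRCA of strain_47 and strain_44 is the node subtending (((strain_67,(strain_77,((strain_31,strain_52),strain_44))),strain_76),(strain_53,strain_47)).
From strain_47 up to that node: 2 branches. From strain_44 up to the same node: 5 branches. Total: 2 + 5 = 7.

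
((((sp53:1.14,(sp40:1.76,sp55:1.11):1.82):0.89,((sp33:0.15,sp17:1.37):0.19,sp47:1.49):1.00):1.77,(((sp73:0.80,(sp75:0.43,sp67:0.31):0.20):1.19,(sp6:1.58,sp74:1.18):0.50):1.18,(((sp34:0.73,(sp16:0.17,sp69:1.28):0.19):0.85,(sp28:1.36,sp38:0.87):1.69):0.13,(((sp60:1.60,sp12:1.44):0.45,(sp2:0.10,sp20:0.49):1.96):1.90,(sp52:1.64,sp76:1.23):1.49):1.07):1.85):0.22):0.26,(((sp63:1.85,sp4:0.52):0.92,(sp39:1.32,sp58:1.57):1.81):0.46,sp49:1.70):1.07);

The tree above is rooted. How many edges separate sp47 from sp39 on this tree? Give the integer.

8

The MRCA of sp47 and sp39 is the root of the tree.
From sp47 up to that node: 4 branches. From sp39 up to the same node: 4 branches. Total: 4 + 4 = 8.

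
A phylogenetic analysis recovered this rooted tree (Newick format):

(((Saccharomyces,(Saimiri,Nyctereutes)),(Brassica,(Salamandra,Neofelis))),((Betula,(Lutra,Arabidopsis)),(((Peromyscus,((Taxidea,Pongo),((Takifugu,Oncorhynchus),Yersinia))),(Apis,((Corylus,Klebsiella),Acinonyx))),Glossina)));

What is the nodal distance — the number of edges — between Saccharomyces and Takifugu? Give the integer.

The MRCA of Saccharomyces and Takifugu is the root of the tree.
From Saccharomyces up to that node: 3 branches. From Takifugu up to the same node: 8 branches. Total: 3 + 8 = 11.

11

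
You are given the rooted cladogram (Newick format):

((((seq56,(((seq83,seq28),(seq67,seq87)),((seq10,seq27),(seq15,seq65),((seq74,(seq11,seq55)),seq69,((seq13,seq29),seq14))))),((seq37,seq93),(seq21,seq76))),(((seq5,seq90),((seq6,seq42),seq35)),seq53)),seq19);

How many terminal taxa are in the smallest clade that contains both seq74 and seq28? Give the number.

The MRCA of seq74 and seq28 is the node subtending (((seq83,seq28),(seq67,seq87)),((seq10,seq27),(seq15,seq65),((seq74,(seq11,seq55)),seq69,((seq13,seq29),seq14)))).
That clade contains 15 terminal taxa: seq10, seq11, seq13, seq14, seq15, seq27, seq28, seq29, seq55, seq65, seq67, seq69, seq74, seq83, seq87.

15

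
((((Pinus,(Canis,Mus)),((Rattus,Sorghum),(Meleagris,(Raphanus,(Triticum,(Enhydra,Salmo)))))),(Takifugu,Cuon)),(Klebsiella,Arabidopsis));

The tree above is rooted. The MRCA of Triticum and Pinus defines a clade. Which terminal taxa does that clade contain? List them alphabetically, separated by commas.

Tracing Triticum: it sits inside (Triticum,(Enhydra,Salmo)).
Tracing Pinus: it sits inside (Pinus,(Canis,Mus)).
The smallest clade enclosing both is ((Pinus,(Canis,Mus)),((Rattus,Sorghum),(Meleagris,(Raphanus,(Triticum,(Enhydra,Salmo)))))); the answer is its 10 terminal taxa in alphabetical order.

Canis, Enhydra, Meleagris, Mus, Pinus, Raphanus, Rattus, Salmo, Sorghum, Triticum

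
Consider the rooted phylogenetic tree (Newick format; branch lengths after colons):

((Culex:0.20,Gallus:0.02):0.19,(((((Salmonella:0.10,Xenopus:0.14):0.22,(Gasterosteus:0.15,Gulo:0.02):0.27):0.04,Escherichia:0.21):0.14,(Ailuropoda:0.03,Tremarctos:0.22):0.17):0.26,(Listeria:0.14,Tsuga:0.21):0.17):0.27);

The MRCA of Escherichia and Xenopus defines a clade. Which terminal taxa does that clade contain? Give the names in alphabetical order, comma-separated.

Escherichia, Gasterosteus, Gulo, Salmonella, Xenopus

Tracing Escherichia: it sits inside (((Salmonella,Xenopus),(Gasterosteus,Gulo)),Escherichia).
Tracing Xenopus: it sits inside (Salmonella,Xenopus).
The smallest clade enclosing both is (((Salmonella,Xenopus),(Gasterosteus,Gulo)),Escherichia); the answer is its 5 terminal taxa in alphabetical order.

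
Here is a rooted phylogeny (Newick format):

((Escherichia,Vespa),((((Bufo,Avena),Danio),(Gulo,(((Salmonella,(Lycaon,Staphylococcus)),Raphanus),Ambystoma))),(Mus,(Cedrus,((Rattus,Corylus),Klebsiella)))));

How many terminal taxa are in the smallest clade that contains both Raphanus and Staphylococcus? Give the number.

The MRCA of Raphanus and Staphylococcus is the node subtending ((Salmonella,(Lycaon,Staphylococcus)),Raphanus).
That clade contains 4 terminal taxa: Lycaon, Raphanus, Salmonella, Staphylococcus.

4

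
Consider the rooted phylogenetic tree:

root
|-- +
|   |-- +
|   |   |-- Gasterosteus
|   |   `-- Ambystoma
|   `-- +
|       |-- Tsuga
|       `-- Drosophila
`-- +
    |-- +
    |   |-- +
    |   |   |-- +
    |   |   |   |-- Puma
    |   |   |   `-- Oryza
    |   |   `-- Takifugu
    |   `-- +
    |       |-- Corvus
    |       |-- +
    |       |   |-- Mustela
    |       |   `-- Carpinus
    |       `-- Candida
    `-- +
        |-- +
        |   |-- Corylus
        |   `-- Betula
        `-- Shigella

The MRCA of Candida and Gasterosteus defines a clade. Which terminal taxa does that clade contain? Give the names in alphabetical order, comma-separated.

Tracing Candida: it sits inside (Corvus,(Mustela,Carpinus),Candida).
Tracing Gasterosteus: it sits inside (Gasterosteus,Ambystoma).
The smallest clade enclosing both is the whole tree (their MRCA is the root), so the answer is all 14 tips in alphabetical order.

Ambystoma, Betula, Candida, Carpinus, Corvus, Corylus, Drosophila, Gasterosteus, Mustela, Oryza, Puma, Shigella, Takifugu, Tsuga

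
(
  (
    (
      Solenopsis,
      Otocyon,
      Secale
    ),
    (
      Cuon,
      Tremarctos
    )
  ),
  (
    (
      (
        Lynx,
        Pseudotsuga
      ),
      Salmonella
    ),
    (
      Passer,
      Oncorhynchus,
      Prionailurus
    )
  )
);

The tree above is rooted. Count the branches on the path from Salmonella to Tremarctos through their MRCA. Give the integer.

The MRCA of Salmonella and Tremarctos is the root of the tree.
From Salmonella up to that node: 3 branches. From Tremarctos up to the same node: 3 branches. Total: 3 + 3 = 6.

6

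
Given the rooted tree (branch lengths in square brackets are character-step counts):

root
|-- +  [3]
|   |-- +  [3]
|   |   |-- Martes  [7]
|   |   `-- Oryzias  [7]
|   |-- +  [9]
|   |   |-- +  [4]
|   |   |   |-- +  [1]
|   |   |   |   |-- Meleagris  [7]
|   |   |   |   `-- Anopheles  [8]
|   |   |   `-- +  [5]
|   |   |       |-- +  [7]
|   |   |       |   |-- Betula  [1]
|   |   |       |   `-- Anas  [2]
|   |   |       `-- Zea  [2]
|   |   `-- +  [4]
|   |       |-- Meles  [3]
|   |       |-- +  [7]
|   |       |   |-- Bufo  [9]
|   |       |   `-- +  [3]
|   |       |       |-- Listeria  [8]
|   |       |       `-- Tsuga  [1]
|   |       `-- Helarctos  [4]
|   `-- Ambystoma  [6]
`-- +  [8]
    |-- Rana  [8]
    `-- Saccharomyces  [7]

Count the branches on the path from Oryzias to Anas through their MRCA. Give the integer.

The MRCA of Oryzias and Anas is the node subtending ((Martes,Oryzias),(((Meleagris,Anopheles),((Betula,Anas),Zea)),(Meles,(Bufo,(Listeria,Tsuga)),Helarctos)),Ambystoma).
From Oryzias up to that node: 2 branches. From Anas up to the same node: 5 branches. Total: 2 + 5 = 7.

7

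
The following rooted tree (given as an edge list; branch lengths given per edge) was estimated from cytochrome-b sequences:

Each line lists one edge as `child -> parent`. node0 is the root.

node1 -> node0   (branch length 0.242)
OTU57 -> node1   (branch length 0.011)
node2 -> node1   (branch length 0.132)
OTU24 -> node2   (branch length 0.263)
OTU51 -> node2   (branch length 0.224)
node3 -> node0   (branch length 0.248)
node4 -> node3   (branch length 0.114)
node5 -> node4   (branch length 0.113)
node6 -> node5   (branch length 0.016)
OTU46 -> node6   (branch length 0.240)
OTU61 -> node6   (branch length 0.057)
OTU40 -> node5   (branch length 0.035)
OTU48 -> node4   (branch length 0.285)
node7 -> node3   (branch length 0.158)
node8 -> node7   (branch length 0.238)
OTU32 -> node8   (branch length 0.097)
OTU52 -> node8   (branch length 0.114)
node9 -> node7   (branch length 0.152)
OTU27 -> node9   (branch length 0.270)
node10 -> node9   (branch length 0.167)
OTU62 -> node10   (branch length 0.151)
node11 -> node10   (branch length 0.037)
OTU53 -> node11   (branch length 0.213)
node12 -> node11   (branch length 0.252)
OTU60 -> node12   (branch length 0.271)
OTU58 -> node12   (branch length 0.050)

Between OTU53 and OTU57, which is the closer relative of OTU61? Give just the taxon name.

The MRCA of OTU61 and OTU53 subtends ((((OTU46,OTU61),OTU40),OTU48),((OTU32,OTU52),(OTU27,(OTU62,(OTU53,(OTU60,OTU58)))))) (11 taxa).
The MRCA of OTU61 and OTU57 is the root, subtending the entire tree (14 taxa).
The first is nested inside the second, so OTU61 shares a more recent common ancestor with OTU53.

OTU53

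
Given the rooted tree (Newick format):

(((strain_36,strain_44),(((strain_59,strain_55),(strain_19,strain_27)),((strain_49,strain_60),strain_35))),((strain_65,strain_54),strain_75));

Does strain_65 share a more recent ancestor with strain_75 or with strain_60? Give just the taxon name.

The MRCA of strain_65 and strain_75 subtends ((strain_65,strain_54),strain_75) (3 taxa).
The MRCA of strain_65 and strain_60 is the root, subtending the entire tree (12 taxa).
The first is nested inside the second, so strain_65 shares a more recent common ancestor with strain_75.

strain_75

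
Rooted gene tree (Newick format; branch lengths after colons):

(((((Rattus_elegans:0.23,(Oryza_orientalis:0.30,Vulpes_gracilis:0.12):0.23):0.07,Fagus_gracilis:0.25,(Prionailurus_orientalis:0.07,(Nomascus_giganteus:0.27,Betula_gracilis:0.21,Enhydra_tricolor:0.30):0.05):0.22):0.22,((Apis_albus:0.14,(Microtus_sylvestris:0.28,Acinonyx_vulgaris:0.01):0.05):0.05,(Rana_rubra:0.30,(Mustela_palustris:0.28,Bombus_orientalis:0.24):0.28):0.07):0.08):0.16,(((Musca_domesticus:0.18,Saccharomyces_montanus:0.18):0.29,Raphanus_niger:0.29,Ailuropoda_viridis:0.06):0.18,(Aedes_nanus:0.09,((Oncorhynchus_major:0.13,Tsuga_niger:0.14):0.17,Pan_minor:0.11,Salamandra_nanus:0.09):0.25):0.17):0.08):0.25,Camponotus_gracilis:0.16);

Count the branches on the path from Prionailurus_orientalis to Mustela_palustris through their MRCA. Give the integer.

The MRCA of Prionailurus_orientalis and Mustela_palustris is the node subtending (((Rattus_elegans,(Oryza_orientalis,Vulpes_gracilis)),Fagus_gracilis,(Prionailurus_orientalis,(Nomascus_giganteus,Betula_gracilis,Enhydra_tricolor))),((Apis_albus,(Microtus_sylvestris,Acinonyx_vulgaris)),(Rana_rubra,(Mustela_palustris,Bombus_orientalis)))).
From Prionailurus_orientalis up to that node: 3 branches. From Mustela_palustris up to the same node: 4 branches. Total: 3 + 4 = 7.

7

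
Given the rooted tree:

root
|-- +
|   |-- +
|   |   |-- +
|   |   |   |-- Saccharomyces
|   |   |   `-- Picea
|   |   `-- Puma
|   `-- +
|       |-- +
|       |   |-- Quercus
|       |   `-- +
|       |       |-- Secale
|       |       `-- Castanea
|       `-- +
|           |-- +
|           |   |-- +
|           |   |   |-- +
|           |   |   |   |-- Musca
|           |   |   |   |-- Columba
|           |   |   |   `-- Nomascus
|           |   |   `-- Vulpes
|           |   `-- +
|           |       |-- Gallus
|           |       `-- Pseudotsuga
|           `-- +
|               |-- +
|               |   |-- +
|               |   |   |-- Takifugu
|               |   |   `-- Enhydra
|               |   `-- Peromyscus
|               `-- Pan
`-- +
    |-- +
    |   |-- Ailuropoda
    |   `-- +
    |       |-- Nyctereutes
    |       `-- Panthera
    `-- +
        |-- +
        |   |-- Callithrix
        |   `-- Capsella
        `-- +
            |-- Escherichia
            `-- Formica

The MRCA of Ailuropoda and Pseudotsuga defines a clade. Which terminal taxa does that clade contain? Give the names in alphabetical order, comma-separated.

Ailuropoda, Callithrix, Capsella, Castanea, Columba, Enhydra, Escherichia, Formica, Gallus, Musca, Nomascus, Nyctereutes, Pan, Panthera, Peromyscus, Picea, Pseudotsuga, Puma, Quercus, Saccharomyces, Secale, Takifugu, Vulpes

Tracing Ailuropoda: it sits inside (Ailuropoda,(Nyctereutes,Panthera)).
Tracing Pseudotsuga: it sits inside (Gallus,Pseudotsuga).
The smallest clade enclosing both is the whole tree (their MRCA is the root), so the answer is all 23 tips in alphabetical order.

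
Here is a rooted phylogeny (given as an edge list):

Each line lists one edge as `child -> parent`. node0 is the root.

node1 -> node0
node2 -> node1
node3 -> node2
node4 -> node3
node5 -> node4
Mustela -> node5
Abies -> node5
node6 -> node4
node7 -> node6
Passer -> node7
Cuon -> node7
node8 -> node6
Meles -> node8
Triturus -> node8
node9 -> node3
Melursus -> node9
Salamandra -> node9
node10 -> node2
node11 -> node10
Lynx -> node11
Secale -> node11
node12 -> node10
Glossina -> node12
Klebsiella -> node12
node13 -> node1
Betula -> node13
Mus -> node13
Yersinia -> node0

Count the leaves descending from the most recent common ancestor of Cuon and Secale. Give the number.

12

The MRCA of Cuon and Secale is the node subtending ((((Mustela,Abies),((Passer,Cuon),(Meles,Triturus))),(Melursus,Salamandra)),((Lynx,Secale),(Glossina,Klebsiella))).
That clade contains 12 terminal taxa: Abies, Cuon, Glossina, Klebsiella, Lynx, Meles, Melursus, Mustela, Passer, Salamandra, Secale, Triturus.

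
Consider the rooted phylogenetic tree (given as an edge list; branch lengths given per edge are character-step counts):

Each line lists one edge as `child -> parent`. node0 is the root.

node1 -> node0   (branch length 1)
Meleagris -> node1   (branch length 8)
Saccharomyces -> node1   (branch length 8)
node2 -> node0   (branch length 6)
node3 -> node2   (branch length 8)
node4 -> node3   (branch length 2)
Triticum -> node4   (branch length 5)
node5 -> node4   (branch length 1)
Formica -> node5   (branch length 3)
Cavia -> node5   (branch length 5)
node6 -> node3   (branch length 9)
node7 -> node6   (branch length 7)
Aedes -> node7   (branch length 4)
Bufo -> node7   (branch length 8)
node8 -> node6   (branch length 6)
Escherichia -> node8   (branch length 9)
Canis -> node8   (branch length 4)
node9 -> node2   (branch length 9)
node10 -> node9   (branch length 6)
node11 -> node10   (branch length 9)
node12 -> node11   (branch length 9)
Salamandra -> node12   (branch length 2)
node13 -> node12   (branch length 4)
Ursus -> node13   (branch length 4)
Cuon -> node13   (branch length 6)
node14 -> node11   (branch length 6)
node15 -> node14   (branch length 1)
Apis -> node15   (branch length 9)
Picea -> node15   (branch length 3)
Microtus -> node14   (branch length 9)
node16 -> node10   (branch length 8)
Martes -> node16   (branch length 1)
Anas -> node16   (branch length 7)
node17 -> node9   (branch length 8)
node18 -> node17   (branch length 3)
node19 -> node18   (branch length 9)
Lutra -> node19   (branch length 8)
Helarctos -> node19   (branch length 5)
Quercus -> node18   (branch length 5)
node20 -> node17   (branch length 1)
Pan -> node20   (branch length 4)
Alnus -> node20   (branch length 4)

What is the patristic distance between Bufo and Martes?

The path runs Bufo → … → MRCA → … → Martes; the MRCA is the node subtending (((Triticum,(Formica,Cavia)),((Aedes,Bufo),(Escherichia,Canis))),((((Salamandra,(Ursus,Cuon)),((Apis,Picea),Microtus)),(Martes,Anas)),(((Lutra,Helarctos),Quercus),(Pan,Alnus)))).
Branch lengths along that path: 8 + 7 + 9 + 8 + 9 + 6 + 8 + 1 = 56.

56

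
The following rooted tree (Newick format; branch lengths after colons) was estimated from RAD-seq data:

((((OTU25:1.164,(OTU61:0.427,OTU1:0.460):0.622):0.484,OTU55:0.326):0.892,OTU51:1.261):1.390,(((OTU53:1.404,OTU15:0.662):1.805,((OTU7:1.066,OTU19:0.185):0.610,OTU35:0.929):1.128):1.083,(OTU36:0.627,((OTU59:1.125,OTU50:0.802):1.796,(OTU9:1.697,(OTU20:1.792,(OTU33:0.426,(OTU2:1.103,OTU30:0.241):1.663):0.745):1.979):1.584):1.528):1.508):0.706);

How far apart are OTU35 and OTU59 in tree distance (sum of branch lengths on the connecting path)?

9.097

The path runs OTU35 → … → MRCA → … → OTU59; the MRCA is the node subtending (((OTU53,OTU15),((OTU7,OTU19),OTU35)),(OTU36,((OTU59,OTU50),(OTU9,(OTU20,(OTU33,(OTU2,OTU30))))))).
Branch lengths along that path: 0.929 + 1.128 + 1.083 + 1.508 + 1.528 + 1.796 + 1.125 = 9.097.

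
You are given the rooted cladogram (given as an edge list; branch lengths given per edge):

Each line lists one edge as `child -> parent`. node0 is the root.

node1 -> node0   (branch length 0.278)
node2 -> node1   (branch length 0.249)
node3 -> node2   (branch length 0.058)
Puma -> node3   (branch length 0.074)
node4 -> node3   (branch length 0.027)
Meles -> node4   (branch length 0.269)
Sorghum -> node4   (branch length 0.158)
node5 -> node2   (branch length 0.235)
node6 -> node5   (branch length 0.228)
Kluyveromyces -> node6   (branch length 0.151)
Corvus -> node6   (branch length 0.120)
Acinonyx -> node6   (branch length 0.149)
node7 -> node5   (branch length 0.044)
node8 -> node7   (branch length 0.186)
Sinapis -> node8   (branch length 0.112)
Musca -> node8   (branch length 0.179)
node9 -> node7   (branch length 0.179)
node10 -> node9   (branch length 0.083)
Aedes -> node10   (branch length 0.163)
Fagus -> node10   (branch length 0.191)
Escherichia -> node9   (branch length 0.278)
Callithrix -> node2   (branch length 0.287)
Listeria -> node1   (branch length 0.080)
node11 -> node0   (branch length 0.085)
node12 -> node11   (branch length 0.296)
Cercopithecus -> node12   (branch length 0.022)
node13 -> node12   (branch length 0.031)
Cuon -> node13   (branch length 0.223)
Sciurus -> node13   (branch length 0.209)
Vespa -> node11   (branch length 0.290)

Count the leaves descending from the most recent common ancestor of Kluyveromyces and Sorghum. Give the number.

12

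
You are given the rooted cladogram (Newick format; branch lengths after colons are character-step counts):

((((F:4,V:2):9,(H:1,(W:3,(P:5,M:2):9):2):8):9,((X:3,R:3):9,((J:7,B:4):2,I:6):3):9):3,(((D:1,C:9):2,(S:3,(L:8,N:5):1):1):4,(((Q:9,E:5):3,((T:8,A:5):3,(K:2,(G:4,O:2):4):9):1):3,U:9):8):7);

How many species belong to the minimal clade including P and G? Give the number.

24

The MRCA of P and G is the root, so the clade is the entire tree.
That clade contains 24 terminal taxa: A, B, C, D, E, F, G, H, I, J, K, L, M, N, O, P, Q, R, S, T, U, V, W, X.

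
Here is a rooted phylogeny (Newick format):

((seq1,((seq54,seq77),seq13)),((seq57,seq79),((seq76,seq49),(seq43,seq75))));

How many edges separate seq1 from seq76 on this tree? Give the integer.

The MRCA of seq1 and seq76 is the root of the tree.
From seq1 up to that node: 2 branches. From seq76 up to the same node: 4 branches. Total: 2 + 4 = 6.

6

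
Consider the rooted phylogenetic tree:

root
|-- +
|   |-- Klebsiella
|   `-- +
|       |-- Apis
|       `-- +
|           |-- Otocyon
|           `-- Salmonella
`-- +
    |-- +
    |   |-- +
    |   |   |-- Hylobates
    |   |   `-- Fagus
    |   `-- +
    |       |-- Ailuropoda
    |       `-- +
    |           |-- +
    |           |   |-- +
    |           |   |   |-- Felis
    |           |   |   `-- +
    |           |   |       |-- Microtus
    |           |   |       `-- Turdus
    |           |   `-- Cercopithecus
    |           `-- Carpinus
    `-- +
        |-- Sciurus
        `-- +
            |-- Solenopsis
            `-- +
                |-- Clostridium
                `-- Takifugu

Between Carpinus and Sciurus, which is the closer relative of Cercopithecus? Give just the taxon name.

Carpinus

The MRCA of Cercopithecus and Carpinus subtends (((Felis,(Microtus,Turdus)),Cercopithecus),Carpinus) (5 taxa).
The MRCA of Cercopithecus and Sciurus subtends (((Hylobates,Fagus),(Ailuropoda,(((Felis,(Microtus,Turdus)),Cercopithecus),Carpinus))),(Sciurus,(Solenopsis,(Clostridium,Takifugu)))) (12 taxa).
The first is nested inside the second, so Cercopithecus shares a more recent common ancestor with Carpinus.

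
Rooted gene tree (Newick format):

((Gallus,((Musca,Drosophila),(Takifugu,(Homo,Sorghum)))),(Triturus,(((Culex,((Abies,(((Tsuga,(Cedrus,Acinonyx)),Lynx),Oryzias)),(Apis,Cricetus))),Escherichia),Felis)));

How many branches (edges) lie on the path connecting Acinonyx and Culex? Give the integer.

8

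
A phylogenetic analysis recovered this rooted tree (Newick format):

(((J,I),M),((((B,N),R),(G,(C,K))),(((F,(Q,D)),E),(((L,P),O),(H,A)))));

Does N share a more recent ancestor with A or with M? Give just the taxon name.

The MRCA of N and A subtends ((((B,N),R),(G,(C,K))),(((F,(Q,D)),E),(((L,P),O),(H,A)))) (15 taxa).
The MRCA of N and M is the root, subtending the entire tree (18 taxa).
The first is nested inside the second, so N shares a more recent common ancestor with A.

A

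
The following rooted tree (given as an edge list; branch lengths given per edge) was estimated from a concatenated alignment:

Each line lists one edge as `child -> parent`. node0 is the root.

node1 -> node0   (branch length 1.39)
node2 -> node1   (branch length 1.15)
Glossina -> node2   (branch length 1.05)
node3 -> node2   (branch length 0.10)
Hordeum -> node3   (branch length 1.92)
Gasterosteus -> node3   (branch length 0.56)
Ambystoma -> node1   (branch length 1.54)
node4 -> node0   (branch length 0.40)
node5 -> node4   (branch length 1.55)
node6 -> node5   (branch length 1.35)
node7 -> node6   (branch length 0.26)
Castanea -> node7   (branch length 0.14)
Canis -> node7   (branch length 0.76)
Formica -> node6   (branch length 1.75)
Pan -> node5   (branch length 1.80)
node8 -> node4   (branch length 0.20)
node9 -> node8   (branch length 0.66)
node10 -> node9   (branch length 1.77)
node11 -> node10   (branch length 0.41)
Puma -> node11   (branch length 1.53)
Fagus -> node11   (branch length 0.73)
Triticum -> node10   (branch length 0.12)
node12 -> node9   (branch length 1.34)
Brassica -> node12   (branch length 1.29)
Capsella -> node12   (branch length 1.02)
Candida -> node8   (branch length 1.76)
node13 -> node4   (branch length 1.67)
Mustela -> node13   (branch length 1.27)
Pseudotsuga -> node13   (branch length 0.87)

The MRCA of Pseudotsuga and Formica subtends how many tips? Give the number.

12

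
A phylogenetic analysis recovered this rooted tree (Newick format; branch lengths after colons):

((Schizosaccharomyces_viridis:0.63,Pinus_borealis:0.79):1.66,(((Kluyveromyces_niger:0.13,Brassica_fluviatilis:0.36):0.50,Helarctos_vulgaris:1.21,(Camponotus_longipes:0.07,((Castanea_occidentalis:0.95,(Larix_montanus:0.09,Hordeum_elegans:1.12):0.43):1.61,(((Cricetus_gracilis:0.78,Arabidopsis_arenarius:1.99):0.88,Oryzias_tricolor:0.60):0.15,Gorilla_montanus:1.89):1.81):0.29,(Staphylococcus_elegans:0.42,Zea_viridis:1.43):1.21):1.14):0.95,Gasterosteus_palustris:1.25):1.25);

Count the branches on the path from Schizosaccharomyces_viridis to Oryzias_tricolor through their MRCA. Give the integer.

The MRCA of Schizosaccharomyces_viridis and Oryzias_tricolor is the root of the tree.
From Schizosaccharomyces_viridis up to that node: 2 branches. From Oryzias_tricolor up to the same node: 7 branches. Total: 2 + 7 = 9.

9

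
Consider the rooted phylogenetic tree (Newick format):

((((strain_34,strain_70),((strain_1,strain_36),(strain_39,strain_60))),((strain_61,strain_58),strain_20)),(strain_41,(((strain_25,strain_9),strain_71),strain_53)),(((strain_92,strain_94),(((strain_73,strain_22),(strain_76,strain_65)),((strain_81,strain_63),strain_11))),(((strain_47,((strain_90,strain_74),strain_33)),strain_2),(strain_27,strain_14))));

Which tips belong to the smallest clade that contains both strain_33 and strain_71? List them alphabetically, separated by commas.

Tracing strain_33: it sits inside ((strain_90,strain_74),strain_33).
Tracing strain_71: it sits inside ((strain_25,strain_9),strain_71).
The smallest clade enclosing both is the whole tree (their MRCA is the root), so the answer is all 30 tips in alphabetical order.

strain_1, strain_11, strain_14, strain_2, strain_20, strain_22, strain_25, strain_27, strain_33, strain_34, strain_36, strain_39, strain_41, strain_47, strain_53, strain_58, strain_60, strain_61, strain_63, strain_65, strain_70, strain_71, strain_73, strain_74, strain_76, strain_81, strain_9, strain_90, strain_92, strain_94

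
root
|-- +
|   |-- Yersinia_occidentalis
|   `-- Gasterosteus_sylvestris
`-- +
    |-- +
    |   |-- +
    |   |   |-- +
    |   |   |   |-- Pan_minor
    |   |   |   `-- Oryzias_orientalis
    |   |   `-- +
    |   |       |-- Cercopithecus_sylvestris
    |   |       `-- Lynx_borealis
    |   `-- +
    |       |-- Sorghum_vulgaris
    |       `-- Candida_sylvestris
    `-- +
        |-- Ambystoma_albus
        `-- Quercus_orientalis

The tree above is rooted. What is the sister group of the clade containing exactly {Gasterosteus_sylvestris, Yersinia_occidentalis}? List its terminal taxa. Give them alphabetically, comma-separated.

Ambystoma_albus, Candida_sylvestris, Cercopithecus_sylvestris, Lynx_borealis, Oryzias_orientalis, Pan_minor, Quercus_orientalis, Sorghum_vulgaris

The clade containing exactly {Gasterosteus_sylvestris, Yersinia_occidentalis} attaches directly to the root of the tree.
The other lineage descending from that same node — the sister group — is ((((Pan_minor,Oryzias_orientalis),(Cercopithecus_sylvestris,Lynx_borealis)),(Sorghum_vulgaris,Candida_sylvestris)),(Ambystoma_albus,Quercus_orientalis)); its 8 tips in alphabetical order are the answer.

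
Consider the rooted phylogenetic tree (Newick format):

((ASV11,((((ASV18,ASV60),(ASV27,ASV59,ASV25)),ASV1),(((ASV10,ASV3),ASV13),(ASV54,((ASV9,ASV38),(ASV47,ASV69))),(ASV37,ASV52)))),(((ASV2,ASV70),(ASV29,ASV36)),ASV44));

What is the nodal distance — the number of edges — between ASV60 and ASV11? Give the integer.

The MRCA of ASV60 and ASV11 is the node subtending (ASV11,((((ASV18,ASV60),(ASV27,ASV59,ASV25)),ASV1),(((ASV10,ASV3),ASV13),(ASV54,((ASV9,ASV38),(ASV47,ASV69))),(ASV37,ASV52)))).
From ASV60 up to that node: 5 branches. From ASV11 up to the same node: 1 branch. Total: 5 + 1 = 6.

6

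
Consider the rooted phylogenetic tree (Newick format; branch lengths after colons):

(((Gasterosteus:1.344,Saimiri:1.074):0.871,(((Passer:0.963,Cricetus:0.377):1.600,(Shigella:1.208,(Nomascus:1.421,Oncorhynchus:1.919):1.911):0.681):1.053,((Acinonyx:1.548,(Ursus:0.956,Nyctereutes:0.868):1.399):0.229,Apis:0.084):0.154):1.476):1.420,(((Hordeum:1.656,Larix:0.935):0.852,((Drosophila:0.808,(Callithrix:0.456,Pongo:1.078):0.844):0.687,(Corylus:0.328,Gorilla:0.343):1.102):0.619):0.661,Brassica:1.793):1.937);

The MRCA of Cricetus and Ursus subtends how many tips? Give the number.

The MRCA of Cricetus and Ursus is the node subtending (((Passer,Cricetus),(Shigella,(Nomascus,Oncorhynchus))),((Acinonyx,(Ursus,Nyctereutes)),Apis)).
That clade contains 9 terminal taxa: Acinonyx, Apis, Cricetus, Nomascus, Nyctereutes, Oncorhynchus, Passer, Shigella, Ursus.

9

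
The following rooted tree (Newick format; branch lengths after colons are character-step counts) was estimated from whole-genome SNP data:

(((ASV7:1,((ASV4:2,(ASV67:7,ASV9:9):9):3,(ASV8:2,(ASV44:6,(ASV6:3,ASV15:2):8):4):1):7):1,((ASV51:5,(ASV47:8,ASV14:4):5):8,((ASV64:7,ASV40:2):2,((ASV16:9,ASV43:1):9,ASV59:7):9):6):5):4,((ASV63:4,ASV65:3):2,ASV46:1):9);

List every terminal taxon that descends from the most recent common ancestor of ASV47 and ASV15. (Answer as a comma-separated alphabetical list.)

ASV14, ASV15, ASV16, ASV4, ASV40, ASV43, ASV44, ASV47, ASV51, ASV59, ASV6, ASV64, ASV67, ASV7, ASV8, ASV9

Tracing ASV47: it sits inside (ASV47,ASV14).
Tracing ASV15: it sits inside (ASV6,ASV15).
The smallest clade enclosing both is ((ASV7,((ASV4,(ASV67,ASV9)),(ASV8,(ASV44,(ASV6,ASV15))))),((ASV51,(ASV47,ASV14)),((ASV64,ASV40),((ASV16,ASV43),ASV59)))); the answer is its 16 terminal taxa in alphabetical order.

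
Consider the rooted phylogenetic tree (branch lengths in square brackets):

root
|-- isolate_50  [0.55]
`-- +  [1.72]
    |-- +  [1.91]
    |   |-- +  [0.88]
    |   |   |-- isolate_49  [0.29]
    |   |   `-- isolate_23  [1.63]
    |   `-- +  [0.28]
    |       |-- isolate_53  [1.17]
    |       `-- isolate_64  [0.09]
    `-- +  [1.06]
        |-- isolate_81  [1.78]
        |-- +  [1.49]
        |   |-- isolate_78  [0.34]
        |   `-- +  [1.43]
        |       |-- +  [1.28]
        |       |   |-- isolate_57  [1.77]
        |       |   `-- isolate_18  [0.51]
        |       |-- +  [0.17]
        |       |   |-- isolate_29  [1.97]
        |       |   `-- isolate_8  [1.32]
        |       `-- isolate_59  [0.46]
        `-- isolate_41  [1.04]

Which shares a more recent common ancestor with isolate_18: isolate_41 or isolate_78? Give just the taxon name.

isolate_78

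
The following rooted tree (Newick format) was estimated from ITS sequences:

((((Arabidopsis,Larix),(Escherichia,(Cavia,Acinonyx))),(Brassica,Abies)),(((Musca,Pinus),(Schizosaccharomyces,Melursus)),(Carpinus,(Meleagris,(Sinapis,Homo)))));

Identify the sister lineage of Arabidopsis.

Larix

Arabidopsis attaches to the tree at the node subtending (Arabidopsis,Larix).
The other lineage descending from that same node — the sister group — is the single tip Larix.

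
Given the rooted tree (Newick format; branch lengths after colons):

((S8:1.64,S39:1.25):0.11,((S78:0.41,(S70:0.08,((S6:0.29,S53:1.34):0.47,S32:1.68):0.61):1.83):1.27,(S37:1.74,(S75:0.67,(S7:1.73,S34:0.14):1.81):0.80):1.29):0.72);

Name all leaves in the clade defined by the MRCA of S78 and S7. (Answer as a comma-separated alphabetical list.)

Tracing S78: it sits inside (S78,(S70,((S6,S53),S32))).
Tracing S7: it sits inside (S7,S34).
The smallest clade enclosing both is ((S78,(S70,((S6,S53),S32))),(S37,(S75,(S7,S34)))); the answer is its 9 terminal taxa in alphabetical order.

S32, S34, S37, S53, S6, S7, S70, S75, S78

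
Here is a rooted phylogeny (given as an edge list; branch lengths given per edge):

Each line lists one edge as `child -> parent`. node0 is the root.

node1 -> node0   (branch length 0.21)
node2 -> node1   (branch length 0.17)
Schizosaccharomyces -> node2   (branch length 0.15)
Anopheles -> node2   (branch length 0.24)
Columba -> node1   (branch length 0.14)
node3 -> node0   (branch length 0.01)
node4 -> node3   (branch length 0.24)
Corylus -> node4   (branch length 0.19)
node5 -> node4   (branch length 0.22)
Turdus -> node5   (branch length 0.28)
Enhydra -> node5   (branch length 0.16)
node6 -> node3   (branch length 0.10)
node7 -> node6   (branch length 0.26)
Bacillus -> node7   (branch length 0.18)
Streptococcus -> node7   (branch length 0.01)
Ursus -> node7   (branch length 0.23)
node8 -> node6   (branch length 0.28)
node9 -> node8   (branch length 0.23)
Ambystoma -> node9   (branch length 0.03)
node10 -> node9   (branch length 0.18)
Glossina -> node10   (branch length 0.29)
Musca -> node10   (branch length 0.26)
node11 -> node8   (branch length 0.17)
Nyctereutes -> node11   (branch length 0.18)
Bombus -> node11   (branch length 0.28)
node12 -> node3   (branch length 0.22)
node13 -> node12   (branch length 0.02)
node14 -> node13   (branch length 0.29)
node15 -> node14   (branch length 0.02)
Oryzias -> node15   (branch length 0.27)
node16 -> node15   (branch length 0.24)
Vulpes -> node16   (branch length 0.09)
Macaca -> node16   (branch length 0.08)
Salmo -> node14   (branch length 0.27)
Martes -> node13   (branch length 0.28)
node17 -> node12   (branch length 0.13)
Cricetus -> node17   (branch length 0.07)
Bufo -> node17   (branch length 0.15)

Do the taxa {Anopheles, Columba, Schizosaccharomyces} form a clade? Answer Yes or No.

The most recent common ancestor of these taxa subtends ((Schizosaccharomyces,Anopheles),Columba).
That clade has exactly 3 tips — every listed taxon and nothing else — so the group is monophyletic.

Yes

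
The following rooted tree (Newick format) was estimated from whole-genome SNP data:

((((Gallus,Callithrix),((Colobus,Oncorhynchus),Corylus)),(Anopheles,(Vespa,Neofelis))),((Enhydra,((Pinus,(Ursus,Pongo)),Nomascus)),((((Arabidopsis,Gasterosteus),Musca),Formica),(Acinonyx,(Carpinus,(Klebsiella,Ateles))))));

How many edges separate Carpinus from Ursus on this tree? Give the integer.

The MRCA of Carpinus and Ursus is the node subtending ((Enhydra,((Pinus,(Ursus,Pongo)),Nomascus)),((((Arabidopsis,Gasterosteus),Musca),Formica),(Acinonyx,(Carpinus,(Klebsiella,Ateles))))).
From Carpinus up to that node: 4 branches. From Ursus up to the same node: 5 branches. Total: 4 + 5 = 9.

9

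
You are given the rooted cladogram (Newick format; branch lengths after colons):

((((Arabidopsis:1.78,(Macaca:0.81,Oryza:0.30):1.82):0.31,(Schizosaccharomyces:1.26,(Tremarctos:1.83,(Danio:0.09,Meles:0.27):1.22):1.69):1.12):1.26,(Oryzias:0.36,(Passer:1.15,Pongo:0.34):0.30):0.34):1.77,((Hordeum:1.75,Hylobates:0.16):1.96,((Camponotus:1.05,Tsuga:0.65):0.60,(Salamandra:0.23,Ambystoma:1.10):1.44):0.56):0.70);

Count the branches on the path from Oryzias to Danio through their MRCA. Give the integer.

7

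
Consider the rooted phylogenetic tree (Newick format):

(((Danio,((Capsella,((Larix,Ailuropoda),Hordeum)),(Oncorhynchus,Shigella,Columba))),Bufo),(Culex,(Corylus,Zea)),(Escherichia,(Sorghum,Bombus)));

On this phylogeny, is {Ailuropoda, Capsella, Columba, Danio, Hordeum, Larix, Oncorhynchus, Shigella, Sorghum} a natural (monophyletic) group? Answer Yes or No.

No

The MRCA of the listed taxa is the root, so the smallest clade containing them is the whole tree.
That clade also contains Bombus, Bufo, Corylus, Culex, Escherichia, Zea, which are not in the proposed group, so the group is not monophyletic.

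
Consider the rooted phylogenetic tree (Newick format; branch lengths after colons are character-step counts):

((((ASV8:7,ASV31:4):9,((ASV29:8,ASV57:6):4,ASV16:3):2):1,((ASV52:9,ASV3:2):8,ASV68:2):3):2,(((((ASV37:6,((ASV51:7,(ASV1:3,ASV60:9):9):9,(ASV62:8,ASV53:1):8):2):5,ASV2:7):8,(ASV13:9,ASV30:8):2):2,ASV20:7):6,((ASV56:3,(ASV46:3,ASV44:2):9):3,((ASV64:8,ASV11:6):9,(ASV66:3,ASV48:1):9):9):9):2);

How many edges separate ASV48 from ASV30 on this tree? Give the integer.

8

The MRCA of ASV48 and ASV30 is the node subtending (((((ASV37,((ASV51,(ASV1,ASV60)),(ASV62,ASV53))),ASV2),(ASV13,ASV30)),ASV20),((ASV56,(ASV46,ASV44)),((ASV64,ASV11),(ASV66,ASV48)))).
From ASV48 up to that node: 4 branches. From ASV30 up to the same node: 4 branches. Total: 4 + 4 = 8.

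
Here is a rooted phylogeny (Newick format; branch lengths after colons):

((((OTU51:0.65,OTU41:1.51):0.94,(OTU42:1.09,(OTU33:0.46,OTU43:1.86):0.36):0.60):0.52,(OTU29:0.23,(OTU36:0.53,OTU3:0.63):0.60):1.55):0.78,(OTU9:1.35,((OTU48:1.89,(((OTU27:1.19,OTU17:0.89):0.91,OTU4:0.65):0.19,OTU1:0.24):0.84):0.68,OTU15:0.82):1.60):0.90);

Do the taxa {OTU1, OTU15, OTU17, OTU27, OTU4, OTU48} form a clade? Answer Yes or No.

The most recent common ancestor of these taxa subtends ((OTU48,(((OTU27,OTU17),OTU4),OTU1)),OTU15).
That clade has exactly 6 tips — every listed taxon and nothing else — so the group is monophyletic.

Yes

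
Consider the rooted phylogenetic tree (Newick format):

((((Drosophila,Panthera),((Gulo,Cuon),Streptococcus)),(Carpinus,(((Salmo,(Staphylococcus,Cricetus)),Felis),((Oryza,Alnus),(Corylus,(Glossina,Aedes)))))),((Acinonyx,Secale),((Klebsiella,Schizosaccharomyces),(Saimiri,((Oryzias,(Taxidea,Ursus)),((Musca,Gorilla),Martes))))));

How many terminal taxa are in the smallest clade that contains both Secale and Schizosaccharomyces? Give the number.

11

The MRCA of Secale and Schizosaccharomyces is the node subtending ((Acinonyx,Secale),((Klebsiella,Schizosaccharomyces),(Saimiri,((Oryzias,(Taxidea,Ursus)),((Musca,Gorilla),Martes))))).
That clade contains 11 terminal taxa: Acinonyx, Gorilla, Klebsiella, Martes, Musca, Oryzias, Saimiri, Schizosaccharomyces, Secale, Taxidea, Ursus.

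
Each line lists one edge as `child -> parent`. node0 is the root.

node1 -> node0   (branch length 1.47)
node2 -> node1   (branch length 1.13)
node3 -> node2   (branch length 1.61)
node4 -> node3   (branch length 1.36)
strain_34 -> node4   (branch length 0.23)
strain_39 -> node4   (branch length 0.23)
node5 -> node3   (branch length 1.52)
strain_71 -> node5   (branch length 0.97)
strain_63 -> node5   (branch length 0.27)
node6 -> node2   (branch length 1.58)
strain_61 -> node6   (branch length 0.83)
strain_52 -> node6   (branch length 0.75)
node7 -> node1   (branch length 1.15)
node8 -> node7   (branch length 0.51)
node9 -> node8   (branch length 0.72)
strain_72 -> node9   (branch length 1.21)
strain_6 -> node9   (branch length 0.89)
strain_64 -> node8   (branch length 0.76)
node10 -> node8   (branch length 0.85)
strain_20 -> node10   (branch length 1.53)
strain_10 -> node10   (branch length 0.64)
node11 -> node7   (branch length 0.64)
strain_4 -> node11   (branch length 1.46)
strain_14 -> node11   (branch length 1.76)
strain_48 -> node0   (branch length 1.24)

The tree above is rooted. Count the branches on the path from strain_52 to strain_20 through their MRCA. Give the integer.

The MRCA of strain_52 and strain_20 is the node subtending ((((strain_34,strain_39),(strain_71,strain_63)),(strain_61,strain_52)),(((strain_72,strain_6),strain_64,(strain_20,strain_10)),(strain_4,strain_14))).
From strain_52 up to that node: 3 branches. From strain_20 up to the same node: 4 branches. Total: 3 + 4 = 7.

7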